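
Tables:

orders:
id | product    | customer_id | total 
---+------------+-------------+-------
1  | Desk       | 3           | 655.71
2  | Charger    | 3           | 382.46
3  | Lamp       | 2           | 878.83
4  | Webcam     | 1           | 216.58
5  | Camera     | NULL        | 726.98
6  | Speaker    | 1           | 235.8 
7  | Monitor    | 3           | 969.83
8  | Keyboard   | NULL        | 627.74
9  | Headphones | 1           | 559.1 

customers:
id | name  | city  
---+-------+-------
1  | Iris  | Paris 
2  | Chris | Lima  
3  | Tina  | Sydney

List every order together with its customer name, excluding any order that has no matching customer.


INNER JOIN keeps only orders rows whose customer_id matches an id in customers. Walk through each order:
  - order 1 (Desk): customer_id=3 -> matches Tina
  - order 2 (Charger): customer_id=3 -> matches Tina
  - order 3 (Lamp): customer_id=2 -> matches Chris
  - order 4 (Webcam): customer_id=1 -> matches Iris
  - order 5 (Camera): customer_id=NULL, no match -> dropped
  - order 6 (Speaker): customer_id=1 -> matches Iris
  - order 7 (Monitor): customer_id=3 -> matches Tina
  - order 8 (Keyboard): customer_id=NULL, no match -> dropped
  - order 9 (Headphones): customer_id=1 -> matches Iris
So 2 of 9 rows are dropped.

SQL:
SELECT a.product, b.name AS customer
FROM orders a
INNER JOIN customers b ON a.customer_id = b.id

Result:
product    | customer
-----------+---------
Desk       | Tina    
Charger    | Tina    
Lamp       | Chris   
Webcam     | Iris    
Speaker    | Iris    
Monitor    | Tina    
Headphones | Iris    


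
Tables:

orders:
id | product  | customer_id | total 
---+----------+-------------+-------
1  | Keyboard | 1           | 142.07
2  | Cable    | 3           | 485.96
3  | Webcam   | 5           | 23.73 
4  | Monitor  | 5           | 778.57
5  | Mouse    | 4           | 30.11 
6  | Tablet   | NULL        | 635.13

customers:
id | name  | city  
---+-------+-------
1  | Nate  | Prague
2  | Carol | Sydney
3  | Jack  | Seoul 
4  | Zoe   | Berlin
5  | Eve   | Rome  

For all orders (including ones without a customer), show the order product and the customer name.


LEFT JOIN keeps every row from orders (the left table); where customer_id has no match in customers, the customer columns become NULL. Walk through each order:
  - order 1 (Keyboard): customer_id=1 -> matches Nate
  - order 2 (Cable): customer_id=3 -> matches Jack
  - order 3 (Webcam): customer_id=5 -> matches Eve
  - order 4 (Monitor): customer_id=5 -> matches Eve
  - order 5 (Mouse): customer_id=4 -> matches Zoe
  - order 6 (Tablet): customer_id=NULL, no match -> kept with NULL
All 6 rows appear; 1 has NULL customer.

SQL:
SELECT a.product, b.name AS customer
FROM orders a
LEFT JOIN customers b ON a.customer_id = b.id

Result:
product  | customer
---------+---------
Keyboard | Nate    
Cable    | Jack    
Webcam   | Eve     
Monitor  | Eve     
Mouse    | Zoe     
Tablet   | NULL    


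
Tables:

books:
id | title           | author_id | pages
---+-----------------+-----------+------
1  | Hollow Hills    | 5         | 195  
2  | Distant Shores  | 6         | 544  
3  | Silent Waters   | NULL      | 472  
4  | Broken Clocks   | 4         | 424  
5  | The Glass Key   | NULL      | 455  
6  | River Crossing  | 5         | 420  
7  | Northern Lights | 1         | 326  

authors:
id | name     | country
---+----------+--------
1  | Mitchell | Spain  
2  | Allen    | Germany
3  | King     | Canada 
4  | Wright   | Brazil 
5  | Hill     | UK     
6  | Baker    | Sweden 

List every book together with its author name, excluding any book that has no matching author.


INNER JOIN keeps only books rows whose author_id matches an id in authors. Walk through each book:
  - book 1 (Hollow Hills): author_id=5 -> matches Hill
  - book 2 (Distant Shores): author_id=6 -> matches Baker
  - book 3 (Silent Waters): author_id=NULL, no match -> dropped
  - book 4 (Broken Clocks): author_id=4 -> matches Wright
  - book 5 (The Glass Key): author_id=NULL, no match -> dropped
  - book 6 (River Crossing): author_id=5 -> matches Hill
  - book 7 (Northern Lights): author_id=1 -> matches Mitchell
So 2 of 7 rows are dropped.

SQL:
SELECT a.title, b.name AS author
FROM books a
INNER JOIN authors b ON a.author_id = b.id

Result:
title           | author  
----------------+---------
Hollow Hills    | Hill    
Distant Shores  | Baker   
Broken Clocks   | Wright  
River Crossing  | Hill    
Northern Lights | Mitchell


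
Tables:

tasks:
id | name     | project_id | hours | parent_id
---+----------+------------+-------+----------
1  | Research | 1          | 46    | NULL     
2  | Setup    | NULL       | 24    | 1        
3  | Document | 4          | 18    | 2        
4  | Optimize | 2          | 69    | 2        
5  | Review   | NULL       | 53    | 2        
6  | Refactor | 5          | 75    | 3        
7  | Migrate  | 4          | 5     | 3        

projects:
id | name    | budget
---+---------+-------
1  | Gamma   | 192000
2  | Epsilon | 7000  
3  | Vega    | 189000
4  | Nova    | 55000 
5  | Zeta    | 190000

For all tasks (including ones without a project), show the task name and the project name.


LEFT JOIN keeps every row from tasks (the left table); where project_id has no match in projects, the project columns become NULL. Walk through each task:
  - task 1 (Research): project_id=1 -> matches Gamma
  - task 2 (Setup): project_id=NULL, no match -> kept with NULL
  - task 3 (Document): project_id=4 -> matches Nova
  - task 4 (Optimize): project_id=2 -> matches Epsilon
  - task 5 (Review): project_id=NULL, no match -> kept with NULL
  - task 6 (Refactor): project_id=5 -> matches Zeta
  - task 7 (Migrate): project_id=4 -> matches Nova
All 7 rows appear; 2 have NULL project.

SQL:
SELECT a.name, b.name AS project
FROM tasks a
LEFT JOIN projects b ON a.project_id = b.id

Result:
name     | project
---------+--------
Research | Gamma  
Setup    | NULL   
Document | Nova   
Optimize | Epsilon
Review   | NULL   
Refactor | Zeta   
Migrate  | Nova   


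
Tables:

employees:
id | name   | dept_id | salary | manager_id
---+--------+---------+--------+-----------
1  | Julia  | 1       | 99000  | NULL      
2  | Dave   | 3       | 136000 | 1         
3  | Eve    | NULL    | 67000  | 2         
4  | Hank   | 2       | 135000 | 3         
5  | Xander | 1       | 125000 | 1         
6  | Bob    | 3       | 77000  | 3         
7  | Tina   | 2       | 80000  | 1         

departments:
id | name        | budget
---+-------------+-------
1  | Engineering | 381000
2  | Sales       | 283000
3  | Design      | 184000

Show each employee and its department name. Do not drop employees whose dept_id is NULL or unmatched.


LEFT JOIN keeps every row from employees (the left table); where dept_id has no match in departments, the department columns become NULL. Walk through each employee:
  - employee 1 (Julia): dept_id=1 -> matches Engineering
  - employee 2 (Dave): dept_id=3 -> matches Design
  - employee 3 (Eve): dept_id=NULL, no match -> kept with NULL
  - employee 4 (Hank): dept_id=2 -> matches Sales
  - employee 5 (Xander): dept_id=1 -> matches Engineering
  - employee 6 (Bob): dept_id=3 -> matches Design
  - employee 7 (Tina): dept_id=2 -> matches Sales
All 7 rows appear; 1 has NULL department.

SQL:
SELECT a.name, b.name AS department
FROM employees a
LEFT JOIN departments b ON a.dept_id = b.id

Result:
name   | department 
-------+------------
Julia  | Engineering
Dave   | Design     
Eve    | NULL       
Hank   | Sales      
Xander | Engineering
Bob    | Design     
Tina   | Sales      


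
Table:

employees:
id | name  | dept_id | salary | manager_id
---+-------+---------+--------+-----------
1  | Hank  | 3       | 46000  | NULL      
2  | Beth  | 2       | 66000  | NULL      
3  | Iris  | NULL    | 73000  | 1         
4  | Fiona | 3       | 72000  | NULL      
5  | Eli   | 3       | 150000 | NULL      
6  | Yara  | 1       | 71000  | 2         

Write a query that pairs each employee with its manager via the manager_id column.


This is a self-join: employees is joined to a second copy of itself, matching each row's manager_id to another row's id. Use LEFT JOIN so rows with manager_id=NULL are kept.
  - employee 1 (Hank): manager_id=NULL -> NULL
  - employee 2 (Beth): manager_id=NULL -> NULL
  - employee 3 (Iris): manager_id=1 -> Hank
  - employee 4 (Fiona): manager_id=NULL -> NULL
  - employee 5 (Eli): manager_id=NULL -> NULL
  - employee 6 (Yara): manager_id=2 -> Beth

SQL:
SELECT a.name AS item, b.name AS manager
FROM employees a
LEFT JOIN employees b ON a.manager_id = b.id

Result:
item  | manager
------+--------
Hank  | NULL   
Beth  | NULL   
Iris  | Hank   
Fiona | NULL   
Eli   | NULL   
Yara  | Beth   


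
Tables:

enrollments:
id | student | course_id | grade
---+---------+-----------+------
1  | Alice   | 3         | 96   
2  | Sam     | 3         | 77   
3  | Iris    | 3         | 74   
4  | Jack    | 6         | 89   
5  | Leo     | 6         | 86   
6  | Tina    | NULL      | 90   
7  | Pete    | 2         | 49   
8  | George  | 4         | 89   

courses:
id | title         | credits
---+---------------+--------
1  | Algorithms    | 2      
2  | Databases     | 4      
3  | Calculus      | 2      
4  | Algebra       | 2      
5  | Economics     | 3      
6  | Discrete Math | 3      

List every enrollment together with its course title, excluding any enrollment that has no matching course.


INNER JOIN keeps only enrollments rows whose course_id matches an id in courses. Walk through each enrollment:
  - enrollment 1 (Alice): course_id=3 -> matches Calculus
  - enrollment 2 (Sam): course_id=3 -> matches Calculus
  - enrollment 3 (Iris): course_id=3 -> matches Calculus
  - enrollment 4 (Jack): course_id=6 -> matches Discrete Math
  - enrollment 5 (Leo): course_id=6 -> matches Discrete Math
  - enrollment 6 (Tina): course_id=NULL, no match -> dropped
  - enrollment 7 (Pete): course_id=2 -> matches Databases
  - enrollment 8 (George): course_id=4 -> matches Algebra
So 1 of 8 rows is dropped.

SQL:
SELECT a.student, b.title AS course
FROM enrollments a
INNER JOIN courses b ON a.course_id = b.id

Result:
student | course       
--------+--------------
Alice   | Calculus     
Sam     | Calculus     
Iris    | Calculus     
Jack    | Discrete Math
Leo     | Discrete Math
Pete    | Databases    
George  | Algebra      


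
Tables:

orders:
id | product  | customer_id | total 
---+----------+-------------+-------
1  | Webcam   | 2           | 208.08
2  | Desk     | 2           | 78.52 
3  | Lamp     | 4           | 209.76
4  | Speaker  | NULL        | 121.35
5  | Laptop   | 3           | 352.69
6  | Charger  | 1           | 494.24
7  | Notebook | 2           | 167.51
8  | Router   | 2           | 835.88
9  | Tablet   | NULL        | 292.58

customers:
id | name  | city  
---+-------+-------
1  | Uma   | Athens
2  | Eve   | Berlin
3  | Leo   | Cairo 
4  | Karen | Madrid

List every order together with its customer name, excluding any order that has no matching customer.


INNER JOIN keeps only orders rows whose customer_id matches an id in customers. Walk through each order:
  - order 1 (Webcam): customer_id=2 -> matches Eve
  - order 2 (Desk): customer_id=2 -> matches Eve
  - order 3 (Lamp): customer_id=4 -> matches Karen
  - order 4 (Speaker): customer_id=NULL, no match -> dropped
  - order 5 (Laptop): customer_id=3 -> matches Leo
  - order 6 (Charger): customer_id=1 -> matches Uma
  - order 7 (Notebook): customer_id=2 -> matches Eve
  - order 8 (Router): customer_id=2 -> matches Eve
  - order 9 (Tablet): customer_id=NULL, no match -> dropped
So 2 of 9 rows are dropped.

SQL:
SELECT a.product, b.name AS customer
FROM orders a
INNER JOIN customers b ON a.customer_id = b.id

Result:
product  | customer
---------+---------
Webcam   | Eve     
Desk     | Eve     
Lamp     | Karen   
Laptop   | Leo     
Charger  | Uma     
Notebook | Eve     
Router   | Eve     


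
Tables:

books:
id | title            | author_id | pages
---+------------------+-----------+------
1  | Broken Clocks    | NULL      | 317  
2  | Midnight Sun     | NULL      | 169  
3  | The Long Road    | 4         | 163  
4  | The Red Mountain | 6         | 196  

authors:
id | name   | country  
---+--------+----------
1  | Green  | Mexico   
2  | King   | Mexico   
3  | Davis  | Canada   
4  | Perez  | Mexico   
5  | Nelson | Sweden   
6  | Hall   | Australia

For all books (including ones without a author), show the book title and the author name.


LEFT JOIN keeps every row from books (the left table); where author_id has no match in authors, the author columns become NULL. Walk through each book:
  - book 1 (Broken Clocks): author_id=NULL, no match -> kept with NULL
  - book 2 (Midnight Sun): author_id=NULL, no match -> kept with NULL
  - book 3 (The Long Road): author_id=4 -> matches Perez
  - book 4 (The Red Mountain): author_id=6 -> matches Hall
All 4 rows appear; 2 have NULL author.

SQL:
SELECT a.title, b.name AS author
FROM books a
LEFT JOIN authors b ON a.author_id = b.id

Result:
title            | author
-----------------+-------
Broken Clocks    | NULL  
Midnight Sun     | NULL  
The Long Road    | Perez 
The Red Mountain | Hall  


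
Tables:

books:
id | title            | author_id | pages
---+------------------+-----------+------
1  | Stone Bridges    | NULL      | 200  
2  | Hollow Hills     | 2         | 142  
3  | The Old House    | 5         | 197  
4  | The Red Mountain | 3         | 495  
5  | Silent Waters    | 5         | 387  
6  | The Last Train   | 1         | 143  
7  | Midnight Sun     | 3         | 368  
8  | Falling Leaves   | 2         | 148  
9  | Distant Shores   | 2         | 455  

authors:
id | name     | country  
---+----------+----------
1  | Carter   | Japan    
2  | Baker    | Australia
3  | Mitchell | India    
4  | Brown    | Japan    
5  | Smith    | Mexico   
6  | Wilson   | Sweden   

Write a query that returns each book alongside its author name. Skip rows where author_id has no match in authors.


INNER JOIN keeps only books rows whose author_id matches an id in authors. Walk through each book:
  - book 1 (Stone Bridges): author_id=NULL, no match -> dropped
  - book 2 (Hollow Hills): author_id=2 -> matches Baker
  - book 3 (The Old House): author_id=5 -> matches Smith
  - book 4 (The Red Mountain): author_id=3 -> matches Mitchell
  - book 5 (Silent Waters): author_id=5 -> matches Smith
  - book 6 (The Last Train): author_id=1 -> matches Carter
  - book 7 (Midnight Sun): author_id=3 -> matches Mitchell
  - book 8 (Falling Leaves): author_id=2 -> matches Baker
  - book 9 (Distant Shores): author_id=2 -> matches Baker
So 1 of 9 rows is dropped.

SQL:
SELECT a.title, b.name AS author
FROM books a
INNER JOIN authors b ON a.author_id = b.id

Result:
title            | author  
-----------------+---------
Hollow Hills     | Baker   
The Old House    | Smith   
The Red Mountain | Mitchell
Silent Waters    | Smith   
The Last Train   | Carter  
Midnight Sun     | Mitchell
Falling Leaves   | Baker   
Distant Shores   | Baker   


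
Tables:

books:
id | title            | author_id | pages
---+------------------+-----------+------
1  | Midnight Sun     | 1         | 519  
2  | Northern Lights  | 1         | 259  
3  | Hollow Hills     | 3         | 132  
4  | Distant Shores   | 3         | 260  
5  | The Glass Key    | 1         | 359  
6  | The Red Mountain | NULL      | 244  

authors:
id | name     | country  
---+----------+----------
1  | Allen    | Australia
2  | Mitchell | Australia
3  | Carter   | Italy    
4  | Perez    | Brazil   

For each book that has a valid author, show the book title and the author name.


INNER JOIN keeps only books rows whose author_id matches an id in authors. Walk through each book:
  - book 1 (Midnight Sun): author_id=1 -> matches Allen
  - book 2 (Northern Lights): author_id=1 -> matches Allen
  - book 3 (Hollow Hills): author_id=3 -> matches Carter
  - book 4 (Distant Shores): author_id=3 -> matches Carter
  - book 5 (The Glass Key): author_id=1 -> matches Allen
  - book 6 (The Red Mountain): author_id=NULL, no match -> dropped
So 1 of 6 rows is dropped.

SQL:
SELECT a.title, b.name AS author
FROM books a
INNER JOIN authors b ON a.author_id = b.id

Result:
title           | author
----------------+-------
Midnight Sun    | Allen 
Northern Lights | Allen 
Hollow Hills    | Carter
Distant Shores  | Carter
The Glass Key   | Allen 


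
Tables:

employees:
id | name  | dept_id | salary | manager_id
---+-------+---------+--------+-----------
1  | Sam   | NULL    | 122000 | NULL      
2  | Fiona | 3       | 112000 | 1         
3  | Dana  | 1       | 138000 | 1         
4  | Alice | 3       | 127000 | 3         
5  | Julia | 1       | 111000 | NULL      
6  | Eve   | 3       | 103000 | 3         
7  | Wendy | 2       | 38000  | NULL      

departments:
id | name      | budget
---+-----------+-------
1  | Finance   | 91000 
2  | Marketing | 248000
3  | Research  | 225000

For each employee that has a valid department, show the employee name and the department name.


INNER JOIN keeps only employees rows whose dept_id matches an id in departments. Walk through each employee:
  - employee 1 (Sam): dept_id=NULL, no match -> dropped
  - employee 2 (Fiona): dept_id=3 -> matches Research
  - employee 3 (Dana): dept_id=1 -> matches Finance
  - employee 4 (Alice): dept_id=3 -> matches Research
  - employee 5 (Julia): dept_id=1 -> matches Finance
  - employee 6 (Eve): dept_id=3 -> matches Research
  - employee 7 (Wendy): dept_id=2 -> matches Marketing
So 1 of 7 rows is dropped.

SQL:
SELECT a.name, b.name AS department
FROM employees a
INNER JOIN departments b ON a.dept_id = b.id

Result:
name  | department
------+-----------
Fiona | Research  
Dana  | Finance   
Alice | Research  
Julia | Finance   
Eve   | Research  
Wendy | Marketing 


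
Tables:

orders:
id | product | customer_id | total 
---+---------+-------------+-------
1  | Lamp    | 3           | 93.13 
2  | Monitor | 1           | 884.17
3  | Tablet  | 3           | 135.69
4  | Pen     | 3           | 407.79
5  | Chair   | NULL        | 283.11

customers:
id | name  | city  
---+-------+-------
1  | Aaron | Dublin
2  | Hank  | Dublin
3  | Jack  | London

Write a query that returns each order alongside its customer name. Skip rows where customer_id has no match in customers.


INNER JOIN keeps only orders rows whose customer_id matches an id in customers. Walk through each order:
  - order 1 (Lamp): customer_id=3 -> matches Jack
  - order 2 (Monitor): customer_id=1 -> matches Aaron
  - order 3 (Tablet): customer_id=3 -> matches Jack
  - order 4 (Pen): customer_id=3 -> matches Jack
  - order 5 (Chair): customer_id=NULL, no match -> dropped
So 1 of 5 rows is dropped.

SQL:
SELECT a.product, b.name AS customer
FROM orders a
INNER JOIN customers b ON a.customer_id = b.id

Result:
product | customer
--------+---------
Lamp    | Jack    
Monitor | Aaron   
Tablet  | Jack    
Pen     | Jack    


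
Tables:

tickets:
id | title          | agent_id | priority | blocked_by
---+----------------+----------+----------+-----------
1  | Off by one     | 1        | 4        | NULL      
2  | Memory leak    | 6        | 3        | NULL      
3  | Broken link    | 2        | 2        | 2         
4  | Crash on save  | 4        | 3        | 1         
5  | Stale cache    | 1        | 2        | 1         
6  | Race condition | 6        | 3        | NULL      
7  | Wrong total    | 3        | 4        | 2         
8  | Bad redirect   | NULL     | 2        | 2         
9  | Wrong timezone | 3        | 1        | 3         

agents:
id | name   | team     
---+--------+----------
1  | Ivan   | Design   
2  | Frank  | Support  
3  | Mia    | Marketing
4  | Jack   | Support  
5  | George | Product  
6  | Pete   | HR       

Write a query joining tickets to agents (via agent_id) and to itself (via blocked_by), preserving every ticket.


Two LEFT JOINs from the same base table tickets: one to agents via agent_id, one to tickets itself via blocked_by. Both are LEFT so every ticket is preserved.
Match against agents:
  - ticket 1 (Off by one): agent_id=1 -> matches Ivan
  - ticket 2 (Memory leak): agent_id=6 -> matches Pete
  - ticket 3 (Broken link): agent_id=2 -> matches Frank
  - ticket 4 (Crash on save): agent_id=4 -> matches Jack
  - ticket 5 (Stale cache): agent_id=1 -> matches Ivan
  - ticket 6 (Race condition): agent_id=6 -> matches Pete
  - ticket 7 (Wrong total): agent_id=3 -> matches Mia
  - ticket 8 (Bad redirect): agent_id=NULL, no match -> kept with NULL
  - ticket 9 (Wrong timezone): agent_id=3 -> matches Mia
Match against tickets (self):
  - ticket 1 (Off by one): blocked_by=NULL -> NULL
  - ticket 2 (Memory leak): blocked_by=NULL -> NULL
  - ticket 3 (Broken link): blocked_by=2 -> Memory leak
  - ticket 4 (Crash on save): blocked_by=1 -> Off by one
  - ticket 5 (Stale cache): blocked_by=1 -> Off by one
  - ticket 6 (Race condition): blocked_by=NULL -> NULL
  - ticket 7 (Wrong total): blocked_by=2 -> Memory leak
  - ticket 8 (Bad redirect): blocked_by=2 -> Memory leak
  - ticket 9 (Wrong timezone): blocked_by=3 -> Broken link

SQL:
SELECT a.title, b.name AS agent, c.title AS blocked_by
FROM tickets a
LEFT JOIN agents b ON a.agent_id = b.id
LEFT JOIN tickets c ON a.blocked_by = c.id

Result:
title          | agent | blocked_by 
---------------+-------+------------
Off by one     | Ivan  | NULL       
Memory leak    | Pete  | NULL       
Broken link    | Frank | Memory leak
Crash on save  | Jack  | Off by one 
Stale cache    | Ivan  | Off by one 
Race condition | Pete  | NULL       
Wrong total    | Mia   | Memory leak
Bad redirect   | NULL  | Memory leak
Wrong timezone | Mia   | Broken link


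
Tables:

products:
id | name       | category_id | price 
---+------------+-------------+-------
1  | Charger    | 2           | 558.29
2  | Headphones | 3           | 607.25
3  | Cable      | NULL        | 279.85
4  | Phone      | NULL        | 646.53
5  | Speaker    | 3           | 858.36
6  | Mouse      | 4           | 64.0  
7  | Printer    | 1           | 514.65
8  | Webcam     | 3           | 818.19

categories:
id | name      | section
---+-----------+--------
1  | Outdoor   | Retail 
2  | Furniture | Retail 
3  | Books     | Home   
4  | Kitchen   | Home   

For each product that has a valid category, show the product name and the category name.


INNER JOIN keeps only products rows whose category_id matches an id in categories. Walk through each product:
  - product 1 (Charger): category_id=2 -> matches Furniture
  - product 2 (Headphones): category_id=3 -> matches Books
  - product 3 (Cable): category_id=NULL, no match -> dropped
  - product 4 (Phone): category_id=NULL, no match -> dropped
  - product 5 (Speaker): category_id=3 -> matches Books
  - product 6 (Mouse): category_id=4 -> matches Kitchen
  - product 7 (Printer): category_id=1 -> matches Outdoor
  - product 8 (Webcam): category_id=3 -> matches Books
So 2 of 8 rows are dropped.

SQL:
SELECT a.name, b.name AS category
FROM products a
INNER JOIN categories b ON a.category_id = b.id

Result:
name       | category 
-----------+----------
Charger    | Furniture
Headphones | Books    
Speaker    | Books    
Mouse      | Kitchen  
Printer    | Outdoor  
Webcam     | Books    


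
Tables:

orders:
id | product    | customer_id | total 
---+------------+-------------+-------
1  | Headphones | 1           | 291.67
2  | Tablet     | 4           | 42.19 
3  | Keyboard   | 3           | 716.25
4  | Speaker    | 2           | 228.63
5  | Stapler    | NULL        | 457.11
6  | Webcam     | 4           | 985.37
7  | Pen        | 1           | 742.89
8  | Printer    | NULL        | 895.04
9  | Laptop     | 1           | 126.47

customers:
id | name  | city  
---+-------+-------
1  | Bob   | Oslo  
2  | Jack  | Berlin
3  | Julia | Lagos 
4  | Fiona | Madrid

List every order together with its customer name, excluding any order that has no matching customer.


INNER JOIN keeps only orders rows whose customer_id matches an id in customers. Walk through each order:
  - order 1 (Headphones): customer_id=1 -> matches Bob
  - order 2 (Tablet): customer_id=4 -> matches Fiona
  - order 3 (Keyboard): customer_id=3 -> matches Julia
  - order 4 (Speaker): customer_id=2 -> matches Jack
  - order 5 (Stapler): customer_id=NULL, no match -> dropped
  - order 6 (Webcam): customer_id=4 -> matches Fiona
  - order 7 (Pen): customer_id=1 -> matches Bob
  - order 8 (Printer): customer_id=NULL, no match -> dropped
  - order 9 (Laptop): customer_id=1 -> matches Bob
So 2 of 9 rows are dropped.

SQL:
SELECT a.product, b.name AS customer
FROM orders a
INNER JOIN customers b ON a.customer_id = b.id

Result:
product    | customer
-----------+---------
Headphones | Bob     
Tablet     | Fiona   
Keyboard   | Julia   
Speaker    | Jack    
Webcam     | Fiona   
Pen        | Bob     
Laptop     | Bob     


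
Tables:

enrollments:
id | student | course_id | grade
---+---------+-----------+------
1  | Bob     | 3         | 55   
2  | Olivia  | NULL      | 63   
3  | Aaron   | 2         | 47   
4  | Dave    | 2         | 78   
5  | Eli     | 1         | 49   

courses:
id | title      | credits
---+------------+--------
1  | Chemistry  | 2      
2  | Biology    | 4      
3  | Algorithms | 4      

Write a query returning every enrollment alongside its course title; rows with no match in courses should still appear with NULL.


LEFT JOIN keeps every row from enrollments (the left table); where course_id has no match in courses, the course columns become NULL. Walk through each enrollment:
  - enrollment 1 (Bob): course_id=3 -> matches Algorithms
  - enrollment 2 (Olivia): course_id=NULL, no match -> kept with NULL
  - enrollment 3 (Aaron): course_id=2 -> matches Biology
  - enrollment 4 (Dave): course_id=2 -> matches Biology
  - enrollment 5 (Eli): course_id=1 -> matches Chemistry
All 5 rows appear; 1 has NULL course.

SQL:
SELECT a.student, b.title AS course
FROM enrollments a
LEFT JOIN courses b ON a.course_id = b.id

Result:
student | course    
--------+-----------
Bob     | Algorithms
Olivia  | NULL      
Aaron   | Biology   
Dave    | Biology   
Eli     | Chemistry 


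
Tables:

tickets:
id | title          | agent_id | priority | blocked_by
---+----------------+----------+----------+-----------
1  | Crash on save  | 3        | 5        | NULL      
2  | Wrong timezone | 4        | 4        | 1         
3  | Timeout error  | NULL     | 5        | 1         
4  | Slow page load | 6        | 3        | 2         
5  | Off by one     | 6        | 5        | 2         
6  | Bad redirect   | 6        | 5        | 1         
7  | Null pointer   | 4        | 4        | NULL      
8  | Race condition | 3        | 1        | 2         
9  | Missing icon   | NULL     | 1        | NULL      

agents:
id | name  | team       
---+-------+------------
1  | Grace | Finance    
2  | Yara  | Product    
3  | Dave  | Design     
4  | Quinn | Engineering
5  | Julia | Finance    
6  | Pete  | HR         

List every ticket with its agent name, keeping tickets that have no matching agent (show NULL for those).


LEFT JOIN keeps every row from tickets (the left table); where agent_id has no match in agents, the agent columns become NULL. Walk through each ticket:
  - ticket 1 (Crash on save): agent_id=3 -> matches Dave
  - ticket 2 (Wrong timezone): agent_id=4 -> matches Quinn
  - ticket 3 (Timeout error): agent_id=NULL, no match -> kept with NULL
  - ticket 4 (Slow page load): agent_id=6 -> matches Pete
  - ticket 5 (Off by one): agent_id=6 -> matches Pete
  - ticket 6 (Bad redirect): agent_id=6 -> matches Pete
  - ticket 7 (Null pointer): agent_id=4 -> matches Quinn
  - ticket 8 (Race condition): agent_id=3 -> matches Dave
  - ticket 9 (Missing icon): agent_id=NULL, no match -> kept with NULL
All 9 rows appear; 2 have NULL agent.

SQL:
SELECT a.title, b.name AS agent
FROM tickets a
LEFT JOIN agents b ON a.agent_id = b.id

Result:
title          | agent
---------------+------
Crash on save  | Dave 
Wrong timezone | Quinn
Timeout error  | NULL 
Slow page load | Pete 
Off by one     | Pete 
Bad redirect   | Pete 
Null pointer   | Quinn
Race condition | Dave 
Missing icon   | NULL 


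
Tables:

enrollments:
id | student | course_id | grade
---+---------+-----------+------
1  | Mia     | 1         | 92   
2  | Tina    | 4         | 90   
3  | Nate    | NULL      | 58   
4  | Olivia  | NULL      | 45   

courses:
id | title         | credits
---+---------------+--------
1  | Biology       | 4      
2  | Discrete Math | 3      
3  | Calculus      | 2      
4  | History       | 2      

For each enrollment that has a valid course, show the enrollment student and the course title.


INNER JOIN keeps only enrollments rows whose course_id matches an id in courses. Walk through each enrollment:
  - enrollment 1 (Mia): course_id=1 -> matches Biology
  - enrollment 2 (Tina): course_id=4 -> matches History
  - enrollment 3 (Nate): course_id=NULL, no match -> dropped
  - enrollment 4 (Olivia): course_id=NULL, no match -> dropped
So 2 of 4 rows are dropped.

SQL:
SELECT a.student, b.title AS course
FROM enrollments a
INNER JOIN courses b ON a.course_id = b.id

Result:
student | course 
--------+--------
Mia     | Biology
Tina    | History


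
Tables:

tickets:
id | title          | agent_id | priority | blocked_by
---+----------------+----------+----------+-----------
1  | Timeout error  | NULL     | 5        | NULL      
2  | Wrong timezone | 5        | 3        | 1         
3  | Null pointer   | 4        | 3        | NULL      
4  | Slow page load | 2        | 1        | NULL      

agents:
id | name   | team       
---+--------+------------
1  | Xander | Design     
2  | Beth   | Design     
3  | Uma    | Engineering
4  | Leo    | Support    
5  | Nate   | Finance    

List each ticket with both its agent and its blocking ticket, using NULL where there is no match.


Two LEFT JOINs from the same base table tickets: one to agents via agent_id, one to tickets itself via blocked_by. Both are LEFT so every ticket is preserved.
Match against agents:
  - ticket 1 (Timeout error): agent_id=NULL, no match -> kept with NULL
  - ticket 2 (Wrong timezone): agent_id=5 -> matches Nate
  - ticket 3 (Null pointer): agent_id=4 -> matches Leo
  - ticket 4 (Slow page load): agent_id=2 -> matches Beth
Match against tickets (self):
  - ticket 1 (Timeout error): blocked_by=NULL -> NULL
  - ticket 2 (Wrong timezone): blocked_by=1 -> Timeout error
  - ticket 3 (Null pointer): blocked_by=NULL -> NULL
  - ticket 4 (Slow page load): blocked_by=NULL -> NULL

SQL:
SELECT a.title, b.name AS agent, c.title AS blocked_by
FROM tickets a
LEFT JOIN agents b ON a.agent_id = b.id
LEFT JOIN tickets c ON a.blocked_by = c.id

Result:
title          | agent | blocked_by   
---------------+-------+--------------
Timeout error  | NULL  | NULL         
Wrong timezone | Nate  | Timeout error
Null pointer   | Leo   | NULL         
Slow page load | Beth  | NULL         


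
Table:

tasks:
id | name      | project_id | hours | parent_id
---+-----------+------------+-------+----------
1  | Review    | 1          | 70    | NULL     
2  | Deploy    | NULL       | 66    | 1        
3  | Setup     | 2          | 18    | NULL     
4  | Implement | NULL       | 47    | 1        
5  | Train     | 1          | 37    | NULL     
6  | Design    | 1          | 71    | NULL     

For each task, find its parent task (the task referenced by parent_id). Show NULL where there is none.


This is a self-join: tasks is joined to a second copy of itself, matching each row's parent_id to another row's id. Use LEFT JOIN so rows with parent_id=NULL are kept.
  - task 1 (Review): parent_id=NULL -> NULL
  - task 2 (Deploy): parent_id=1 -> Review
  - task 3 (Setup): parent_id=NULL -> NULL
  - task 4 (Implement): parent_id=1 -> Review
  - task 5 (Train): parent_id=NULL -> NULL
  - task 6 (Design): parent_id=NULL -> NULL

SQL:
SELECT a.name AS item, b.name AS parent
FROM tasks a
LEFT JOIN tasks b ON a.parent_id = b.id

Result:
item      | parent
----------+-------
Review    | NULL  
Deploy    | Review
Setup     | NULL  
Implement | Review
Train     | NULL  
Design    | NULL  


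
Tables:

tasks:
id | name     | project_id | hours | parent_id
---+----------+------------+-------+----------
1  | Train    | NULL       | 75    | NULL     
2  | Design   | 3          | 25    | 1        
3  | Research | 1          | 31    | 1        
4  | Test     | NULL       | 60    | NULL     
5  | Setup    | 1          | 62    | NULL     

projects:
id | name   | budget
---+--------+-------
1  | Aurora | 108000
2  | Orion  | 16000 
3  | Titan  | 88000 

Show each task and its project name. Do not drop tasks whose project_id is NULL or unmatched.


LEFT JOIN keeps every row from tasks (the left table); where project_id has no match in projects, the project columns become NULL. Walk through each task:
  - task 1 (Train): project_id=NULL, no match -> kept with NULL
  - task 2 (Design): project_id=3 -> matches Titan
  - task 3 (Research): project_id=1 -> matches Aurora
  - task 4 (Test): project_id=NULL, no match -> kept with NULL
  - task 5 (Setup): project_id=1 -> matches Aurora
All 5 rows appear; 2 have NULL project.

SQL:
SELECT a.name, b.name AS project
FROM tasks a
LEFT JOIN projects b ON a.project_id = b.id

Result:
name     | project
---------+--------
Train    | NULL   
Design   | Titan  
Research | Aurora 
Test     | NULL   
Setup    | Aurora 


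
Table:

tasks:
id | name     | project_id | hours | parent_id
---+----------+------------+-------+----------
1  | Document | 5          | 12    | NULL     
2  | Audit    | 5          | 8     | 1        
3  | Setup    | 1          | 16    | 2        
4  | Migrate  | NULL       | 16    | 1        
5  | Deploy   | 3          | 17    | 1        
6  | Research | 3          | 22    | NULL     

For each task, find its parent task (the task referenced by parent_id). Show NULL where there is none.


This is a self-join: tasks is joined to a second copy of itself, matching each row's parent_id to another row's id. Use LEFT JOIN so rows with parent_id=NULL are kept.
  - task 1 (Document): parent_id=NULL -> NULL
  - task 2 (Audit): parent_id=1 -> Document
  - task 3 (Setup): parent_id=2 -> Audit
  - task 4 (Migrate): parent_id=1 -> Document
  - task 5 (Deploy): parent_id=1 -> Document
  - task 6 (Research): parent_id=NULL -> NULL

SQL:
SELECT a.name AS item, b.name AS parent
FROM tasks a
LEFT JOIN tasks b ON a.parent_id = b.id

Result:
item     | parent  
---------+---------
Document | NULL    
Audit    | Document
Setup    | Audit   
Migrate  | Document
Deploy   | Document
Research | NULL    


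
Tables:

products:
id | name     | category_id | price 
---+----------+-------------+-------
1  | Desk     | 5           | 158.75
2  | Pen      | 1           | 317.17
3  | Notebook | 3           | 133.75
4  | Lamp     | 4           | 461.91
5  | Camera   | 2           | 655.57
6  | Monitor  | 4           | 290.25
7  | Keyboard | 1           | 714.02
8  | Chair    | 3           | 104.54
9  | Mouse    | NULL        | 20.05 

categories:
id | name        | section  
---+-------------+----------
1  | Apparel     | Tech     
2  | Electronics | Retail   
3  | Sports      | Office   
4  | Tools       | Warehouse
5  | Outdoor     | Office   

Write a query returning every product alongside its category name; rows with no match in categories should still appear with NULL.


LEFT JOIN keeps every row from products (the left table); where category_id has no match in categories, the category columns become NULL. Walk through each product:
  - product 1 (Desk): category_id=5 -> matches Outdoor
  - product 2 (Pen): category_id=1 -> matches Apparel
  - product 3 (Notebook): category_id=3 -> matches Sports
  - product 4 (Lamp): category_id=4 -> matches Tools
  - product 5 (Camera): category_id=2 -> matches Electronics
  - product 6 (Monitor): category_id=4 -> matches Tools
  - product 7 (Keyboard): category_id=1 -> matches Apparel
  - product 8 (Chair): category_id=3 -> matches Sports
  - product 9 (Mouse): category_id=NULL, no match -> kept with NULL
All 9 rows appear; 1 has NULL category.

SQL:
SELECT a.name, b.name AS category
FROM products a
LEFT JOIN categories b ON a.category_id = b.id

Result:
name     | category   
---------+------------
Desk     | Outdoor    
Pen      | Apparel    
Notebook | Sports     
Lamp     | Tools      
Camera   | Electronics
Monitor  | Tools      
Keyboard | Apparel    
Chair    | Sports     
Mouse    | NULL       


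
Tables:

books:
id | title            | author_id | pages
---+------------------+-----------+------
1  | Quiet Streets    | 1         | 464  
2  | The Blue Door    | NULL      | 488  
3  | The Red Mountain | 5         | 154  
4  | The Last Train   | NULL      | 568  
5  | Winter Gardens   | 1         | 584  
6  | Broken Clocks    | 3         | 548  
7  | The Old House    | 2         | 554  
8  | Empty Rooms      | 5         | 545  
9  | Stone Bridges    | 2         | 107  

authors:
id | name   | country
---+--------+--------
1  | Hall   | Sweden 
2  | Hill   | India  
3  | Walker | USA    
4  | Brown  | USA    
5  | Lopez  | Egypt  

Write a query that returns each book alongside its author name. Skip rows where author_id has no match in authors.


INNER JOIN keeps only books rows whose author_id matches an id in authors. Walk through each book:
  - book 1 (Quiet Streets): author_id=1 -> matches Hall
  - book 2 (The Blue Door): author_id=NULL, no match -> dropped
  - book 3 (The Red Mountain): author_id=5 -> matches Lopez
  - book 4 (The Last Train): author_id=NULL, no match -> dropped
  - book 5 (Winter Gardens): author_id=1 -> matches Hall
  - book 6 (Broken Clocks): author_id=3 -> matches Walker
  - book 7 (The Old House): author_id=2 -> matches Hill
  - book 8 (Empty Rooms): author_id=5 -> matches Lopez
  - book 9 (Stone Bridges): author_id=2 -> matches Hill
So 2 of 9 rows are dropped.

SQL:
SELECT a.title, b.name AS author
FROM books a
INNER JOIN authors b ON a.author_id = b.id

Result:
title            | author
-----------------+-------
Quiet Streets    | Hall  
The Red Mountain | Lopez 
Winter Gardens   | Hall  
Broken Clocks    | Walker
The Old House    | Hill  
Empty Rooms      | Lopez 
Stone Bridges    | Hill  


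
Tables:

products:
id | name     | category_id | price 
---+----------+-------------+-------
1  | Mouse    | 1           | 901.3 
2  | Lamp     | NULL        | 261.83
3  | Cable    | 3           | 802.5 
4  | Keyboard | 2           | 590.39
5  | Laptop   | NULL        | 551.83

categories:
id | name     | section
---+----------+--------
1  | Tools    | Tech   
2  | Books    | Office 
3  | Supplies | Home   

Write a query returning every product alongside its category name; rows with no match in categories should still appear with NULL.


LEFT JOIN keeps every row from products (the left table); where category_id has no match in categories, the category columns become NULL. Walk through each product:
  - product 1 (Mouse): category_id=1 -> matches Tools
  - product 2 (Lamp): category_id=NULL, no match -> kept with NULL
  - product 3 (Cable): category_id=3 -> matches Supplies
  - product 4 (Keyboard): category_id=2 -> matches Books
  - product 5 (Laptop): category_id=NULL, no match -> kept with NULL
All 5 rows appear; 2 have NULL category.

SQL:
SELECT a.name, b.name AS category
FROM products a
LEFT JOIN categories b ON a.category_id = b.id

Result:
name     | category
---------+---------
Mouse    | Tools   
Lamp     | NULL    
Cable    | Supplies
Keyboard | Books   
Laptop   | NULL    


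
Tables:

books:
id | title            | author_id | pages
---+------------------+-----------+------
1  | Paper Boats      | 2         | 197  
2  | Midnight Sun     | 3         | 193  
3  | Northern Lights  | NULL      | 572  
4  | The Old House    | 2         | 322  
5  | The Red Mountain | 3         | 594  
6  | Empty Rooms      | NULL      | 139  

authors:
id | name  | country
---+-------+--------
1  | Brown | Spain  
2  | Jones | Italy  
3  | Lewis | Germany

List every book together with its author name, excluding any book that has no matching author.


INNER JOIN keeps only books rows whose author_id matches an id in authors. Walk through each book:
  - book 1 (Paper Boats): author_id=2 -> matches Jones
  - book 2 (Midnight Sun): author_id=3 -> matches Lewis
  - book 3 (Northern Lights): author_id=NULL, no match -> dropped
  - book 4 (The Old House): author_id=2 -> matches Jones
  - book 5 (The Red Mountain): author_id=3 -> matches Lewis
  - book 6 (Empty Rooms): author_id=NULL, no match -> dropped
So 2 of 6 rows are dropped.

SQL:
SELECT a.title, b.name AS author
FROM books a
INNER JOIN authors b ON a.author_id = b.id

Result:
title            | author
-----------------+-------
Paper Boats      | Jones 
Midnight Sun     | Lewis 
The Old House    | Jones 
The Red Mountain | Lewis 
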